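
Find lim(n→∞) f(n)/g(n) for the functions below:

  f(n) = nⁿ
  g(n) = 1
∞

Since nⁿ (O(nⁿ)) grows faster than 1 (O(1)),
the ratio f(n)/g(n) → ∞ as n → ∞.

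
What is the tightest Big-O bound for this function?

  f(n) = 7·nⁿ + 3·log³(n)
O(nⁿ)

The dominant term in 7·nⁿ + 3·log³(n) is 7·nⁿ, which is Θ(nⁿ).
Lower-order terms (3·log³(n)) are asymptotically negligible.
Constants are absorbed, so the tightest bound is O(nⁿ).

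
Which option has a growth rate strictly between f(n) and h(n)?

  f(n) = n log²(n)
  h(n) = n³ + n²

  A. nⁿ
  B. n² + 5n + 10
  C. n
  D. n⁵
B

We need g(n) with n log²(n) = o(g(n)) and g(n) = o(n³ + n²), i.e. O(n log² n) ≺ g ≺ O(n³).
Check each option:
  A. nⁿ — O(nⁿ) does not grow strictly slower than h(n)
  B. n² + 5n + 10 — O(n²) is strictly between O(n log² n) and O(n³) ✓
  C. n — O(n) does not grow strictly faster than f(n)
  D. n⁵ — O(n⁵) does not grow strictly slower than h(n)

Only option B (n² + 5n + 10) lies strictly between.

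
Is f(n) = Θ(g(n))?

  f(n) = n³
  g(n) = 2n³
True

f(n) = n³ and g(n) = 2n³ are both O(n³).
Since they have the same asymptotic growth rate, f(n) = Θ(g(n)) is true.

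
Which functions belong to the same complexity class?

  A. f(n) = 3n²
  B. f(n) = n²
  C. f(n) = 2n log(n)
A and B

Examining each function:
  A. 3n² is O(n²)
  B. n² is O(n²)
  C. 2n log(n) is O(n log n)

Functions A and B both have the same complexity class.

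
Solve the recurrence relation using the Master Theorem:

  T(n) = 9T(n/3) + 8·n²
Θ(n² log n)

Master Theorem: a = 9, b = 3, f(n) = 8·n².
Compute the critical exponent d = log₃(9) = 2.
Compare f(n) = Θ(n²) against n^d:
  k = 2 = d, so f(n) = Θ(n^d) — Case 2.
  Work is balanced across levels: T(n) = Θ(n^d log n) = Θ(n² log n).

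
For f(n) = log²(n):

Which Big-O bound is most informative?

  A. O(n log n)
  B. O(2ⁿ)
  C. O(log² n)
C

f(n) = log²(n) is O(log² n).
All listed options are valid Big-O bounds (upper bounds),
but O(log² n) is the tightest (smallest valid bound).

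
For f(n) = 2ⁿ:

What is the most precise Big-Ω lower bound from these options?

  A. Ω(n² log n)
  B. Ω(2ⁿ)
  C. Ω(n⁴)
B

f(n) = 2ⁿ is Ω(2ⁿ).
All listed options are valid Big-Ω bounds (lower bounds),
but Ω(2ⁿ) is the tightest (largest valid bound).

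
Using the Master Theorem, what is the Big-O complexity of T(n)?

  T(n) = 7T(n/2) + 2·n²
Θ(n^log₂(7))

Master Theorem: a = 7, b = 2, f(n) = 2·n².
Compute the critical exponent d = log₂(7) = 2.807.
Compare f(n) = Θ(n²) against n^d:
  k = 2 < d = 2.807, so f(n) = O(n^(d-ε)) — Case 1.
  The recursion cost dominates: T(n) = Θ(n^d) = Θ(n^log₂(7)).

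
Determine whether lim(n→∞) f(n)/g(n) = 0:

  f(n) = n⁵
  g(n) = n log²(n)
False

f(n) = n⁵ is O(n⁵), and g(n) = n log²(n) is O(n log² n).
Since O(n⁵) grows faster than or equal to O(n log² n), f(n) = o(g(n)) is false.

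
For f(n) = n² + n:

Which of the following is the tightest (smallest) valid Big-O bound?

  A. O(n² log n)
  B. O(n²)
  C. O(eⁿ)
B

f(n) = n² + n is O(n²).
All listed options are valid Big-O bounds (upper bounds),
but O(n²) is the tightest (smallest valid bound).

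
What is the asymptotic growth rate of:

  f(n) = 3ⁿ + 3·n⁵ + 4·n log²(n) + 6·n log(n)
Θ(3ⁿ)

Order the terms by growth rate: 6·n log(n) ≺ 4·n log²(n) ≺ 3·n⁵ ≺ 3ⁿ.
The fastest-growing term 3ⁿ dominates as n → ∞; dropping its constant factor gives Θ(3ⁿ).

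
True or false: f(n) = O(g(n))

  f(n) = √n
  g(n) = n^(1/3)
False

f(n) = √n is O(√n), and g(n) = n^(1/3) is O(n^(1/3)).
Since O(√n) grows faster than O(n^(1/3)), f(n) = O(g(n)) is false.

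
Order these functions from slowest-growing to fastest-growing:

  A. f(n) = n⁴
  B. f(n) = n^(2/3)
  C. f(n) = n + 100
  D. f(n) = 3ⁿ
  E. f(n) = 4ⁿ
B < C < A < D < E

Comparing growth rates:
B = n^(2/3) is O(n^(2/3))
C = n + 100 is O(n)
A = n⁴ is O(n⁴)
D = 3ⁿ is O(3ⁿ)
E = 4ⁿ is O(4ⁿ)

Therefore, the order from slowest to fastest is: B < C < A < D < E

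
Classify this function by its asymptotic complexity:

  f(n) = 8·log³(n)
O(log³ n)

The dominant term in 8·log³(n) is 8·log³(n), which is Θ(log³ n).
Constants are absorbed, so the tightest bound is O(log³ n).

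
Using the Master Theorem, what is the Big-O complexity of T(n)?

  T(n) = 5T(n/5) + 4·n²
Θ(n²)

Master Theorem: a = 5, b = 5, f(n) = 4·n².
Compute the critical exponent d = log₅(5) = 1.
Compare f(n) = Θ(n²) against n^d:
  k = 2 > d = 1, so f(n) = Ω(n^(d+ε)) — Case 3.
  Regularity: a·(n/b)^2/n^2 = a/b^2 = 5/25 < 1 ✓.
  The top-level work dominates: T(n) = Θ(f(n)) = Θ(n²).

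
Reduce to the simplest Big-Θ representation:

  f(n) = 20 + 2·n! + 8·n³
Θ(n!)

Order the terms by growth rate: 20 ≺ 8·n³ ≺ 2·n!.
The fastest-growing term 2·n! dominates as n → ∞; dropping its constant factor gives Θ(n!).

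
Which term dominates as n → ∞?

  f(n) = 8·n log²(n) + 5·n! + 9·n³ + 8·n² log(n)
5·n!

Looking at each term:
  - 8·n log²(n) is O(n log² n)
  - 5·n! is O(n!)
  - 9·n³ is O(n³)
  - 8·n² log(n) is O(n² log n)

The term 5·n! (O(n!)) grows fastest and dominates all others.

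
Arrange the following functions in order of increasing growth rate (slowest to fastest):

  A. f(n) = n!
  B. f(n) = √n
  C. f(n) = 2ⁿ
B < C < A

Comparing growth rates:
B = √n is O(√n)
C = 2ⁿ is O(2ⁿ)
A = n! is O(n!)

Therefore, the order from slowest to fastest is: B < C < A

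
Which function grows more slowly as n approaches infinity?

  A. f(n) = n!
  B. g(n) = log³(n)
B

f(n) = n! is O(n!), while g(n) = log³(n) is O(log³ n).
Since O(log³ n) grows slower than O(n!), g(n) is dominated.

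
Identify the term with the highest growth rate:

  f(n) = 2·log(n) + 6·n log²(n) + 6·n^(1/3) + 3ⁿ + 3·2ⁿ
3ⁿ

Looking at each term:
  - 2·log(n) is O(log n)
  - 6·n log²(n) is O(n log² n)
  - 6·n^(1/3) is O(n^(1/3))
  - 3ⁿ is O(3ⁿ)
  - 3·2ⁿ is O(2ⁿ)

The term 3ⁿ (O(3ⁿ)) grows fastest and dominates all others.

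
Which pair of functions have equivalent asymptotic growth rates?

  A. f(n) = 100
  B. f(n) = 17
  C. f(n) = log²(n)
A and B

Examining each function:
  A. 100 is O(1)
  B. 17 is O(1)
  C. log²(n) is O(log² n)

Functions A and B both have the same complexity class.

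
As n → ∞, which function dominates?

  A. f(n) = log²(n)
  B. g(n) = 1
A

f(n) = log²(n) is O(log² n), while g(n) = 1 is O(1).
Since O(log² n) grows faster than O(1), f(n) dominates.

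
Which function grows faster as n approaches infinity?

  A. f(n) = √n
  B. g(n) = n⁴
B

f(n) = √n is O(√n), while g(n) = n⁴ is O(n⁴).
Since O(n⁴) grows faster than O(√n), g(n) dominates.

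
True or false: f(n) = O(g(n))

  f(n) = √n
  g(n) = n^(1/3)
False

f(n) = √n is O(√n), and g(n) = n^(1/3) is O(n^(1/3)).
Since O(√n) grows faster than O(n^(1/3)), f(n) = O(g(n)) is false.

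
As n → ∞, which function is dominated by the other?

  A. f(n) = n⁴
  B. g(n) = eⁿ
A

f(n) = n⁴ is O(n⁴), while g(n) = eⁿ is O(eⁿ).
Since O(n⁴) grows slower than O(eⁿ), f(n) is dominated.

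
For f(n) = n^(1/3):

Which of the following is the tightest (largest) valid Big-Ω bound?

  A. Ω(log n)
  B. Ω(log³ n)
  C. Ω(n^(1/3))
C

f(n) = n^(1/3) is Ω(n^(1/3)).
All listed options are valid Big-Ω bounds (lower bounds),
but Ω(n^(1/3)) is the tightest (largest valid bound).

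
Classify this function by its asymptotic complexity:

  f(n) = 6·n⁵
O(n⁵)

The dominant term in 6·n⁵ is 6·n⁵, which is Θ(n⁵).
Constants are absorbed, so the tightest bound is O(n⁵).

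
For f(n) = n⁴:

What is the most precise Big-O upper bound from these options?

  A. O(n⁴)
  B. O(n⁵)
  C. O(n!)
A

f(n) = n⁴ is O(n⁴).
All listed options are valid Big-O bounds (upper bounds),
but O(n⁴) is the tightest (smallest valid bound).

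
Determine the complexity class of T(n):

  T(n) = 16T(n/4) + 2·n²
Θ(n² log n)

Master Theorem: a = 16, b = 4, f(n) = 2·n².
Compute the critical exponent d = log₄(16) = 2.
Compare f(n) = Θ(n²) against n^d:
  k = 2 = d, so f(n) = Θ(n^d) — Case 2.
  Work is balanced across levels: T(n) = Θ(n^d log n) = Θ(n² log n).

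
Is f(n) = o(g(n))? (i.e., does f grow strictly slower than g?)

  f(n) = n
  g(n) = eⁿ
True

f(n) = n is O(n), and g(n) = eⁿ is O(eⁿ).
Since O(n) grows strictly slower than O(eⁿ), f(n) = o(g(n)) is true.
This means lim(n→∞) f(n)/g(n) = 0.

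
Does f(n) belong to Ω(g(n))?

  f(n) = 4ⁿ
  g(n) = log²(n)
True

f(n) = 4ⁿ is O(4ⁿ), and g(n) = log²(n) is O(log² n).
Since O(4ⁿ) grows at least as fast as O(log² n), f(n) = Ω(g(n)) is true.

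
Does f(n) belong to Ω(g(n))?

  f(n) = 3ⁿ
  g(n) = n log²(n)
True

f(n) = 3ⁿ is O(3ⁿ), and g(n) = n log²(n) is O(n log² n).
Since O(3ⁿ) grows at least as fast as O(n log² n), f(n) = Ω(g(n)) is true.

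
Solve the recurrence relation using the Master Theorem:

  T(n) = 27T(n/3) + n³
Θ(n³ log n)

Master Theorem: a = 27, b = 3, f(n) = n³.
Compute the critical exponent d = log₃(27) = 3.
Compare f(n) = Θ(n³) against n^d:
  k = 3 = d, so f(n) = Θ(n^d) — Case 2.
  Work is balanced across levels: T(n) = Θ(n^d log n) = Θ(n³ log n).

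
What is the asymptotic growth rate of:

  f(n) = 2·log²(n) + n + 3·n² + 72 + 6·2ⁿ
Θ(2ⁿ)

Order the terms by growth rate: 72 ≺ 2·log²(n) ≺ n ≺ 3·n² ≺ 6·2ⁿ.
The fastest-growing term 6·2ⁿ dominates as n → ∞; dropping its constant factor gives Θ(2ⁿ).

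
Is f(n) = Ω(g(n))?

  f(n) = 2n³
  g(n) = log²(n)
True

f(n) = 2n³ is O(n³), and g(n) = log²(n) is O(log² n).
Since O(n³) grows at least as fast as O(log² n), f(n) = Ω(g(n)) is true.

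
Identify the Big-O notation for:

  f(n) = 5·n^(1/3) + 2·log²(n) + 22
O(n^(1/3))

The dominant term in 5·n^(1/3) + 2·log²(n) + 22 is 5·n^(1/3), which is Θ(n^(1/3)).
Lower-order terms (2·log²(n), 22) are asymptotically negligible.
Constants are absorbed, so the tightest bound is O(n^(1/3)).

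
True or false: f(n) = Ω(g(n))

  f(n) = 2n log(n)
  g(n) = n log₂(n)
True

f(n) = 2n log(n) and g(n) = n log₂(n) are both O(n log n).
Big-Ω permits equal growth rates (f ≥ c·g for some c > 0), so f(n) = Ω(g(n)) is true.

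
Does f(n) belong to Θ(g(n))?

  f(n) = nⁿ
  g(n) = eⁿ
False

f(n) = nⁿ is O(nⁿ), and g(n) = eⁿ is O(eⁿ).
Since they have different growth rates, f(n) = Θ(g(n)) is false.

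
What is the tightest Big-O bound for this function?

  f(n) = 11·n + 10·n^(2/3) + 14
O(n)

The dominant term in 11·n + 10·n^(2/3) + 14 is 11·n, which is Θ(n).
Lower-order terms (10·n^(2/3), 14) are asymptotically negligible.
Constants are absorbed, so the tightest bound is O(n).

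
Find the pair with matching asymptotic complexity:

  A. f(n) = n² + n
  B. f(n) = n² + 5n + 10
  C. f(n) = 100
A and B

Examining each function:
  A. n² + n is O(n²)
  B. n² + 5n + 10 is O(n²)
  C. 100 is O(1)

Functions A and B both have the same complexity class.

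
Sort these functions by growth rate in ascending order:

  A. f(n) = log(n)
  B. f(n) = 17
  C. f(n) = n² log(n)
B < A < C

Comparing growth rates:
B = 17 is O(1)
A = log(n) is O(log n)
C = n² log(n) is O(n² log n)

Therefore, the order from slowest to fastest is: B < A < C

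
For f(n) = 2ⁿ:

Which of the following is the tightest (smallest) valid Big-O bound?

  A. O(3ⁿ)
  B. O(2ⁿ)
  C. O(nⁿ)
B

f(n) = 2ⁿ is O(2ⁿ).
All listed options are valid Big-O bounds (upper bounds),
but O(2ⁿ) is the tightest (smallest valid bound).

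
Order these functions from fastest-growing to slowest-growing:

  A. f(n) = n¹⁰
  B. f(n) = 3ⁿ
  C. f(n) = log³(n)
B > A > C

Comparing growth rates:
B = 3ⁿ is O(3ⁿ)
A = n¹⁰ is O(n¹⁰)
C = log³(n) is O(log³ n)

Therefore, the order from fastest to slowest is: B > A > C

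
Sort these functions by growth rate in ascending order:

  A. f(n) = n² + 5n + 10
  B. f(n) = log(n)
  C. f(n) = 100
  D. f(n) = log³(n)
C < B < D < A

Comparing growth rates:
C = 100 is O(1)
B = log(n) is O(log n)
D = log³(n) is O(log³ n)
A = n² + 5n + 10 is O(n²)

Therefore, the order from slowest to fastest is: C < B < D < A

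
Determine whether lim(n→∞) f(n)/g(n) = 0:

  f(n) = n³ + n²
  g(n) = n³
False

f(n) = n³ + n² is O(n³), and g(n) = n³ is O(n³).
Since they have the same growth rate, f(n) = o(g(n)) is false.
(f = o(g) requires f to grow strictly slower, not equal.)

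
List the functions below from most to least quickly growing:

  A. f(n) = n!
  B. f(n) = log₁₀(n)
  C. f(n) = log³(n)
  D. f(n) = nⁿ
D > A > C > B

Comparing growth rates:
D = nⁿ is O(nⁿ)
A = n! is O(n!)
C = log³(n) is O(log³ n)
B = log₁₀(n) is O(log n)

Therefore, the order from fastest to slowest is: D > A > C > B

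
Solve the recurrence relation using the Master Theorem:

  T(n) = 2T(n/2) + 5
Θ(n)

Master Theorem: a = 2, b = 2, f(n) = 5.
Compute the critical exponent d = log₂(2) = 1.
Compare f(n) = Θ(1) against n^d:
  k = 0 < d = 1, so f(n) = O(n^(d-ε)) — Case 1.
  The recursion cost dominates: T(n) = Θ(n^d) = Θ(n).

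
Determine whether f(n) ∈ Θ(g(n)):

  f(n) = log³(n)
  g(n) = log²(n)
False

f(n) = log³(n) is O(log³ n), and g(n) = log²(n) is O(log² n).
Since they have different growth rates, f(n) = Θ(g(n)) is false.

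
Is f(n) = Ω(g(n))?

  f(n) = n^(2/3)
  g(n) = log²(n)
True

f(n) = n^(2/3) is O(n^(2/3)), and g(n) = log²(n) is O(log² n).
Since O(n^(2/3)) grows at least as fast as O(log² n), f(n) = Ω(g(n)) is true.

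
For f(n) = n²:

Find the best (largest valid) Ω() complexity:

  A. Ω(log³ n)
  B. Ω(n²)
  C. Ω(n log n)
B

f(n) = n² is Ω(n²).
All listed options are valid Big-Ω bounds (lower bounds),
but Ω(n²) is the tightest (largest valid bound).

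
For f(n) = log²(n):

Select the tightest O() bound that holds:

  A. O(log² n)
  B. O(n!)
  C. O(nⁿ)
A

f(n) = log²(n) is O(log² n).
All listed options are valid Big-O bounds (upper bounds),
but O(log² n) is the tightest (smallest valid bound).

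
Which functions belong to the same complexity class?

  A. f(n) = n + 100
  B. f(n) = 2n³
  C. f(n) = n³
B and C

Examining each function:
  A. n + 100 is O(n)
  B. 2n³ is O(n³)
  C. n³ is O(n³)

Functions B and C both have the same complexity class.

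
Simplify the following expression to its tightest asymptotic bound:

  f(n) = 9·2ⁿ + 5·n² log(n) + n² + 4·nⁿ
Θ(nⁿ)

Order the terms by growth rate: n² ≺ 5·n² log(n) ≺ 9·2ⁿ ≺ 4·nⁿ.
The fastest-growing term 4·nⁿ dominates as n → ∞; dropping its constant factor gives Θ(nⁿ).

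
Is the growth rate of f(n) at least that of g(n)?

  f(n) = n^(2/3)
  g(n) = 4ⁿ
False

f(n) = n^(2/3) is O(n^(2/3)), and g(n) = 4ⁿ is O(4ⁿ).
Since O(n^(2/3)) grows slower than O(4ⁿ), f(n) = Ω(g(n)) is false.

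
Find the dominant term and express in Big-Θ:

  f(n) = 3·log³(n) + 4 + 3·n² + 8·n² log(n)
Θ(n² log n)

Order the terms by growth rate: 4 ≺ 3·log³(n) ≺ 3·n² ≺ 8·n² log(n).
The fastest-growing term 8·n² log(n) dominates as n → ∞; dropping its constant factor gives Θ(n² log n).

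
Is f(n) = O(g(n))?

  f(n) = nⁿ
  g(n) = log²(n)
False

f(n) = nⁿ is O(nⁿ), and g(n) = log²(n) is O(log² n).
Since O(nⁿ) grows faster than O(log² n), f(n) = O(g(n)) is false.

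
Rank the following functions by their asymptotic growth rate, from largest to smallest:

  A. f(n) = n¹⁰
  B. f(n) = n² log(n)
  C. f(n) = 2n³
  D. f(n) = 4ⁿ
D > A > C > B

Comparing growth rates:
D = 4ⁿ is O(4ⁿ)
A = n¹⁰ is O(n¹⁰)
C = 2n³ is O(n³)
B = n² log(n) is O(n² log n)

Therefore, the order from fastest to slowest is: D > A > C > B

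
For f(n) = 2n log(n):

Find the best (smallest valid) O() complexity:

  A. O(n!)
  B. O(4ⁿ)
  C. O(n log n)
C

f(n) = 2n log(n) is O(n log n).
All listed options are valid Big-O bounds (upper bounds),
but O(n log n) is the tightest (smallest valid bound).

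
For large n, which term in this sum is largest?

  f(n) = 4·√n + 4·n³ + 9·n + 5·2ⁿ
5·2ⁿ

Looking at each term:
  - 4·√n is O(√n)
  - 4·n³ is O(n³)
  - 9·n is O(n)
  - 5·2ⁿ is O(2ⁿ)

The term 5·2ⁿ (O(2ⁿ)) grows fastest and dominates all others.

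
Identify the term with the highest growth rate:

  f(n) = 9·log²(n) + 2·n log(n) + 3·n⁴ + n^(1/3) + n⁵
n⁵

Looking at each term:
  - 9·log²(n) is O(log² n)
  - 2·n log(n) is O(n log n)
  - 3·n⁴ is O(n⁴)
  - n^(1/3) is O(n^(1/3))
  - n⁵ is O(n⁵)

The term n⁵ (O(n⁵)) grows fastest and dominates all others.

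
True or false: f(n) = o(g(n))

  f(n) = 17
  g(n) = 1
False

f(n) = 17 is O(1), and g(n) = 1 is O(1).
Since they have the same growth rate, f(n) = o(g(n)) is false.
(f = o(g) requires f to grow strictly slower, not equal.)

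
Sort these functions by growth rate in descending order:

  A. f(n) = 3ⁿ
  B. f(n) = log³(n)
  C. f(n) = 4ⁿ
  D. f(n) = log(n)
C > A > B > D

Comparing growth rates:
C = 4ⁿ is O(4ⁿ)
A = 3ⁿ is O(3ⁿ)
B = log³(n) is O(log³ n)
D = log(n) is O(log n)

Therefore, the order from fastest to slowest is: C > A > B > D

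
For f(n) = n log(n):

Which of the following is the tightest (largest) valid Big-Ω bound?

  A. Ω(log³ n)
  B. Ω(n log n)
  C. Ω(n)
B

f(n) = n log(n) is Ω(n log n).
All listed options are valid Big-Ω bounds (lower bounds),
but Ω(n log n) is the tightest (largest valid bound).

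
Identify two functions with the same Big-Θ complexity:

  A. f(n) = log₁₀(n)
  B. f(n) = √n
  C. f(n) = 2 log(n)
A and C

Examining each function:
  A. log₁₀(n) is O(log n)
  B. √n is O(√n)
  C. 2 log(n) is O(log n)

Functions A and C both have the same complexity class.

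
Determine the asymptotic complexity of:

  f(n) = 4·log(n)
O(log n)

The dominant term in 4·log(n) is 4·log(n), which is Θ(log n).
Constants are absorbed, so the tightest bound is O(log n).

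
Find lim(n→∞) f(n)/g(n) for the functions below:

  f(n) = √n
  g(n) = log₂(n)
∞

Since √n (O(√n)) grows faster than log₂(n) (O(log n)),
the ratio f(n)/g(n) → ∞ as n → ∞.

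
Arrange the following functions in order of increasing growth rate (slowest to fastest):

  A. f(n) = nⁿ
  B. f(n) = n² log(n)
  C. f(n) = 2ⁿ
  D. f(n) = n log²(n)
D < B < C < A

Comparing growth rates:
D = n log²(n) is O(n log² n)
B = n² log(n) is O(n² log n)
C = 2ⁿ is O(2ⁿ)
A = nⁿ is O(nⁿ)

Therefore, the order from slowest to fastest is: D < B < C < A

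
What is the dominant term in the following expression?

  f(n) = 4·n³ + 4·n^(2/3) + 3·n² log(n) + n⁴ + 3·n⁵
3·n⁵

Looking at each term:
  - 4·n³ is O(n³)
  - 4·n^(2/3) is O(n^(2/3))
  - 3·n² log(n) is O(n² log n)
  - n⁴ is O(n⁴)
  - 3·n⁵ is O(n⁵)

The term 3·n⁵ (O(n⁵)) grows fastest and dominates all others.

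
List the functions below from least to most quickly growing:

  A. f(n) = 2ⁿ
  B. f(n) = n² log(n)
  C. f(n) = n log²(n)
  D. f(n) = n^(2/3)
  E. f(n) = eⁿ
D < C < B < A < E

Comparing growth rates:
D = n^(2/3) is O(n^(2/3))
C = n log²(n) is O(n log² n)
B = n² log(n) is O(n² log n)
A = 2ⁿ is O(2ⁿ)
E = eⁿ is O(eⁿ)

Therefore, the order from slowest to fastest is: D < C < B < A < E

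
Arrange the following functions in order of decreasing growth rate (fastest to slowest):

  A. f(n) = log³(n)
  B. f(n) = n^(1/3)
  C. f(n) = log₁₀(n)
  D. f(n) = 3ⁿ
D > B > A > C

Comparing growth rates:
D = 3ⁿ is O(3ⁿ)
B = n^(1/3) is O(n^(1/3))
A = log³(n) is O(log³ n)
C = log₁₀(n) is O(log n)

Therefore, the order from fastest to slowest is: D > B > A > C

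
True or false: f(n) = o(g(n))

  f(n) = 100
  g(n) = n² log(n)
True

f(n) = 100 is O(1), and g(n) = n² log(n) is O(n² log n).
Since O(1) grows strictly slower than O(n² log n), f(n) = o(g(n)) is true.
This means lim(n→∞) f(n)/g(n) = 0.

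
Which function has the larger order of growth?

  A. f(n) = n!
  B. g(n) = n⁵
A

f(n) = n! is O(n!), while g(n) = n⁵ is O(n⁵).
Since O(n!) grows faster than O(n⁵), f(n) dominates.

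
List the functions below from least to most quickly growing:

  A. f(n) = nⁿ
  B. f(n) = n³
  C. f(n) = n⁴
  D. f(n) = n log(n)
D < B < C < A

Comparing growth rates:
D = n log(n) is O(n log n)
B = n³ is O(n³)
C = n⁴ is O(n⁴)
A = nⁿ is O(nⁿ)

Therefore, the order from slowest to fastest is: D < B < C < A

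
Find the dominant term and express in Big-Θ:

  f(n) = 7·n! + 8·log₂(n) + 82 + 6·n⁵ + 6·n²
Θ(n!)

Order the terms by growth rate: 82 ≺ 8·log₂(n) ≺ 6·n² ≺ 6·n⁵ ≺ 7·n!.
The fastest-growing term 7·n! dominates as n → ∞; dropping its constant factor gives Θ(n!).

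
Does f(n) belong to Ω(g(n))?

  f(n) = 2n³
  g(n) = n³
True

f(n) = 2n³ and g(n) = n³ are both O(n³).
Big-Ω permits equal growth rates (f ≥ c·g for some c > 0), so f(n) = Ω(g(n)) is true.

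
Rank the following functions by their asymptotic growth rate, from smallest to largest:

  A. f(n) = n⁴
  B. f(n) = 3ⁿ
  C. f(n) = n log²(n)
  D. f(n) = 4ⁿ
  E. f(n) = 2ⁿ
C < A < E < B < D

Comparing growth rates:
C = n log²(n) is O(n log² n)
A = n⁴ is O(n⁴)
E = 2ⁿ is O(2ⁿ)
B = 3ⁿ is O(3ⁿ)
D = 4ⁿ is O(4ⁿ)

Therefore, the order from slowest to fastest is: C < A < E < B < D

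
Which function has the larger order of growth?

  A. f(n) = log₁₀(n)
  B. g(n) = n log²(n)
B

f(n) = log₁₀(n) is O(log n), while g(n) = n log²(n) is O(n log² n).
Since O(n log² n) grows faster than O(log n), g(n) dominates.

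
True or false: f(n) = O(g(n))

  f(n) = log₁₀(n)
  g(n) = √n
True

f(n) = log₁₀(n) is O(log n), and g(n) = √n is O(√n).
Since O(log n) ⊆ O(√n) (f grows no faster than g), f(n) = O(g(n)) is true.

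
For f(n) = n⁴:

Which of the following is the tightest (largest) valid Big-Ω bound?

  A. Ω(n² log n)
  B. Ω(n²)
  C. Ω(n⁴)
C

f(n) = n⁴ is Ω(n⁴).
All listed options are valid Big-Ω bounds (lower bounds),
but Ω(n⁴) is the tightest (largest valid bound).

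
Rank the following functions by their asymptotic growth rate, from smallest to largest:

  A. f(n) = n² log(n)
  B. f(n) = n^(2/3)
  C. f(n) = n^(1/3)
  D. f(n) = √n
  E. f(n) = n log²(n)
C < D < B < E < A

Comparing growth rates:
C = n^(1/3) is O(n^(1/3))
D = √n is O(√n)
B = n^(2/3) is O(n^(2/3))
E = n log²(n) is O(n log² n)
A = n² log(n) is O(n² log n)

Therefore, the order from slowest to fastest is: C < D < B < E < A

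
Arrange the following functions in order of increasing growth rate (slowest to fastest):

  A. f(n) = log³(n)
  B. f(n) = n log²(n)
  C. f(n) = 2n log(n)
A < C < B

Comparing growth rates:
A = log³(n) is O(log³ n)
C = 2n log(n) is O(n log n)
B = n log²(n) is O(n log² n)

Therefore, the order from slowest to fastest is: A < C < B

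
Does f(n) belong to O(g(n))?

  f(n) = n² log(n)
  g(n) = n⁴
True

f(n) = n² log(n) is O(n² log n), and g(n) = n⁴ is O(n⁴).
Since O(n² log n) ⊆ O(n⁴) (f grows no faster than g), f(n) = O(g(n)) is true.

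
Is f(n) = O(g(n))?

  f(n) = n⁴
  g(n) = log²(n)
False

f(n) = n⁴ is O(n⁴), and g(n) = log²(n) is O(log² n).
Since O(n⁴) grows faster than O(log² n), f(n) = O(g(n)) is false.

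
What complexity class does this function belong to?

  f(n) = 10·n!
O(n!)

The dominant term in 10·n! is 10·n!, which is Θ(n!).
Constants are absorbed, so the tightest bound is O(n!).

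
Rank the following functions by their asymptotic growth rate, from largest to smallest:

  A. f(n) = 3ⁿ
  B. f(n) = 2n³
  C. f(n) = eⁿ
A > C > B

Comparing growth rates:
A = 3ⁿ is O(3ⁿ)
C = eⁿ is O(eⁿ)
B = 2n³ is O(n³)

Therefore, the order from fastest to slowest is: A > C > B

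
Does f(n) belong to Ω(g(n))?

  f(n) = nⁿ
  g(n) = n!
True

f(n) = nⁿ is O(nⁿ), and g(n) = n! is O(n!).
Since O(nⁿ) grows at least as fast as O(n!), f(n) = Ω(g(n)) is true.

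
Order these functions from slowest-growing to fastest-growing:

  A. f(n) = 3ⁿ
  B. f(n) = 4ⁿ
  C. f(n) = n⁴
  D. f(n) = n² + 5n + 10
D < C < A < B

Comparing growth rates:
D = n² + 5n + 10 is O(n²)
C = n⁴ is O(n⁴)
A = 3ⁿ is O(3ⁿ)
B = 4ⁿ is O(4ⁿ)

Therefore, the order from slowest to fastest is: D < C < A < B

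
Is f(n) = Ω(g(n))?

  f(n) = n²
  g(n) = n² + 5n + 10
True

f(n) = n² and g(n) = n² + 5n + 10 are both O(n²).
Big-Ω permits equal growth rates (f ≥ c·g for some c > 0), so f(n) = Ω(g(n)) is true.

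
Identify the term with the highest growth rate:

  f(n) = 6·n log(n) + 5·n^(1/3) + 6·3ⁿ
6·3ⁿ

Looking at each term:
  - 6·n log(n) is O(n log n)
  - 5·n^(1/3) is O(n^(1/3))
  - 6·3ⁿ is O(3ⁿ)

The term 6·3ⁿ (O(3ⁿ)) grows fastest and dominates all others.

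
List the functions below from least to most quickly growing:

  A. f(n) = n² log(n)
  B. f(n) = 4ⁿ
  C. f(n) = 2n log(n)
C < A < B

Comparing growth rates:
C = 2n log(n) is O(n log n)
A = n² log(n) is O(n² log n)
B = 4ⁿ is O(4ⁿ)

Therefore, the order from slowest to fastest is: C < A < B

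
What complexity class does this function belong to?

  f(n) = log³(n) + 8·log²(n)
O(log³ n)

The dominant term in log³(n) + 8·log²(n) is log³(n), which is Θ(log³ n).
Lower-order terms (8·log²(n)) are asymptotically negligible.
Constants are absorbed, so the tightest bound is O(log³ n).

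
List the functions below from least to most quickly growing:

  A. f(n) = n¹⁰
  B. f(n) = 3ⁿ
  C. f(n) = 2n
C < A < B

Comparing growth rates:
C = 2n is O(n)
A = n¹⁰ is O(n¹⁰)
B = 3ⁿ is O(3ⁿ)

Therefore, the order from slowest to fastest is: C < A < B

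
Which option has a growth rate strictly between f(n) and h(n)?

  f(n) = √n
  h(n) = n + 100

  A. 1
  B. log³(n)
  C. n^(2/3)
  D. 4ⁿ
C

We need g(n) with √n = o(g(n)) and g(n) = o(n + 100), i.e. O(√n) ≺ g ≺ O(n).
Check each option:
  A. 1 — O(1) does not grow strictly faster than f(n)
  B. log³(n) — O(log³ n) does not grow strictly faster than f(n)
  C. n^(2/3) — O(n^(2/3)) is strictly between O(√n) and O(n) ✓
  D. 4ⁿ — O(4ⁿ) does not grow strictly slower than h(n)

Only option C (n^(2/3)) lies strictly between.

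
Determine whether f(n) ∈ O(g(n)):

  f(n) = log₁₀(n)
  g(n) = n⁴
True

f(n) = log₁₀(n) is O(log n), and g(n) = n⁴ is O(n⁴).
Since O(log n) ⊆ O(n⁴) (f grows no faster than g), f(n) = O(g(n)) is true.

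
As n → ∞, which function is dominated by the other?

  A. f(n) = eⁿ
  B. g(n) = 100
B

f(n) = eⁿ is O(eⁿ), while g(n) = 100 is O(1).
Since O(1) grows slower than O(eⁿ), g(n) is dominated.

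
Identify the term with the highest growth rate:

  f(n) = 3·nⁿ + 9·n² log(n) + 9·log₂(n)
3·nⁿ

Looking at each term:
  - 3·nⁿ is O(nⁿ)
  - 9·n² log(n) is O(n² log n)
  - 9·log₂(n) is O(log n)

The term 3·nⁿ (O(nⁿ)) grows fastest and dominates all others.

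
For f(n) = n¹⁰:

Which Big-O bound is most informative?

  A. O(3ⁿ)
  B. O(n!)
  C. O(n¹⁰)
C

f(n) = n¹⁰ is O(n¹⁰).
All listed options are valid Big-O bounds (upper bounds),
but O(n¹⁰) is the tightest (smallest valid bound).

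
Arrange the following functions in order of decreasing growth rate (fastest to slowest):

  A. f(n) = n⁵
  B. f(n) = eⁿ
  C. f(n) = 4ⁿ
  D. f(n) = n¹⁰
C > B > D > A

Comparing growth rates:
C = 4ⁿ is O(4ⁿ)
B = eⁿ is O(eⁿ)
D = n¹⁰ is O(n¹⁰)
A = n⁵ is O(n⁵)

Therefore, the order from fastest to slowest is: C > B > D > A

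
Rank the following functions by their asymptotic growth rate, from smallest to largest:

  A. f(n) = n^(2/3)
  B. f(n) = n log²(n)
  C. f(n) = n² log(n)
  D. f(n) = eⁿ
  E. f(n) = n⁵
A < B < C < E < D

Comparing growth rates:
A = n^(2/3) is O(n^(2/3))
B = n log²(n) is O(n log² n)
C = n² log(n) is O(n² log n)
E = n⁵ is O(n⁵)
D = eⁿ is O(eⁿ)

Therefore, the order from slowest to fastest is: A < B < C < E < D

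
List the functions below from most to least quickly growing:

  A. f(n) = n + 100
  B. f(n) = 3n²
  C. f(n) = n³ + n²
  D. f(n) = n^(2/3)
C > B > A > D

Comparing growth rates:
C = n³ + n² is O(n³)
B = 3n² is O(n²)
A = n + 100 is O(n)
D = n^(2/3) is O(n^(2/3))

Therefore, the order from fastest to slowest is: C > B > A > D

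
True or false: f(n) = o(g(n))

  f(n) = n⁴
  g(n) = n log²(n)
False

f(n) = n⁴ is O(n⁴), and g(n) = n log²(n) is O(n log² n).
Since O(n⁴) grows faster than or equal to O(n log² n), f(n) = o(g(n)) is false.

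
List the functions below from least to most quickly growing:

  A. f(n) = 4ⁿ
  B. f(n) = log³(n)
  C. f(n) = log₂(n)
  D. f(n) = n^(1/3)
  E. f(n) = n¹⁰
C < B < D < E < A

Comparing growth rates:
C = log₂(n) is O(log n)
B = log³(n) is O(log³ n)
D = n^(1/3) is O(n^(1/3))
E = n¹⁰ is O(n¹⁰)
A = 4ⁿ is O(4ⁿ)

Therefore, the order from slowest to fastest is: C < B < D < E < A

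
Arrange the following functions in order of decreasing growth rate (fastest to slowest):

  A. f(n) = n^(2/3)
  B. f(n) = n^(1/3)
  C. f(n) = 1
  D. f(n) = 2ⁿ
D > A > B > C

Comparing growth rates:
D = 2ⁿ is O(2ⁿ)
A = n^(2/3) is O(n^(2/3))
B = n^(1/3) is O(n^(1/3))
C = 1 is O(1)

Therefore, the order from fastest to slowest is: D > A > B > C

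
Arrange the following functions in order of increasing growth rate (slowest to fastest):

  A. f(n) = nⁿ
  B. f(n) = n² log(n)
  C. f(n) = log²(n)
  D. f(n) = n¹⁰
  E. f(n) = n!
C < B < D < E < A

Comparing growth rates:
C = log²(n) is O(log² n)
B = n² log(n) is O(n² log n)
D = n¹⁰ is O(n¹⁰)
E = n! is O(n!)
A = nⁿ is O(nⁿ)

Therefore, the order from slowest to fastest is: C < B < D < E < A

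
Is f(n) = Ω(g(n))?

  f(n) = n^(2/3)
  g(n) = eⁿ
False

f(n) = n^(2/3) is O(n^(2/3)), and g(n) = eⁿ is O(eⁿ).
Since O(n^(2/3)) grows slower than O(eⁿ), f(n) = Ω(g(n)) is false.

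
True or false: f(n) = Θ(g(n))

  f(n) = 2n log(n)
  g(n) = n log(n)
True

f(n) = 2n log(n) and g(n) = n log(n) are both O(n log n).
Since they have the same asymptotic growth rate, f(n) = Θ(g(n)) is true.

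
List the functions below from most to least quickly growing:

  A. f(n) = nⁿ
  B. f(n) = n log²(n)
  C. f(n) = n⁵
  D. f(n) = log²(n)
A > C > B > D

Comparing growth rates:
A = nⁿ is O(nⁿ)
C = n⁵ is O(n⁵)
B = n log²(n) is O(n log² n)
D = log²(n) is O(log² n)

Therefore, the order from fastest to slowest is: A > C > B > D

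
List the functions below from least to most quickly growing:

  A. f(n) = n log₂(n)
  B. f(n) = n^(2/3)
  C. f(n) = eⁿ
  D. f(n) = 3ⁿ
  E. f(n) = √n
E < B < A < C < D

Comparing growth rates:
E = √n is O(√n)
B = n^(2/3) is O(n^(2/3))
A = n log₂(n) is O(n log n)
C = eⁿ is O(eⁿ)
D = 3ⁿ is O(3ⁿ)

Therefore, the order from slowest to fastest is: E < B < A < C < D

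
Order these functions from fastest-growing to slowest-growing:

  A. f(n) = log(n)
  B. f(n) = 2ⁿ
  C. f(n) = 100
B > A > C

Comparing growth rates:
B = 2ⁿ is O(2ⁿ)
A = log(n) is O(log n)
C = 100 is O(1)

Therefore, the order from fastest to slowest is: B > A > C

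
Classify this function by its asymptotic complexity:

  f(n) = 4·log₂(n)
O(log n)

The dominant term in 4·log₂(n) is 4·log₂(n), which is Θ(log n).
Constants are absorbed, so the tightest bound is O(log n).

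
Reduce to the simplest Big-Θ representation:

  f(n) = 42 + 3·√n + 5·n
Θ(n)

Order the terms by growth rate: 42 ≺ 3·√n ≺ 5·n.
The fastest-growing term 5·n dominates as n → ∞; dropping its constant factor gives Θ(n).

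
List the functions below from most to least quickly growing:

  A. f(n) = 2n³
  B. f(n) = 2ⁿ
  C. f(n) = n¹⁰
B > C > A

Comparing growth rates:
B = 2ⁿ is O(2ⁿ)
C = n¹⁰ is O(n¹⁰)
A = 2n³ is O(n³)

Therefore, the order from fastest to slowest is: B > C > A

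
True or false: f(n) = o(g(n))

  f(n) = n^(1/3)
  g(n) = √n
True

f(n) = n^(1/3) is O(n^(1/3)), and g(n) = √n is O(√n).
Since O(n^(1/3)) grows strictly slower than O(√n), f(n) = o(g(n)) is true.
This means lim(n→∞) f(n)/g(n) = 0.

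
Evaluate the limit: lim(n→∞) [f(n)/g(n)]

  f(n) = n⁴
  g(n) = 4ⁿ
0

Since n⁴ (O(n⁴)) grows slower than 4ⁿ (O(4ⁿ)),
the ratio f(n)/g(n) → 0 as n → ∞.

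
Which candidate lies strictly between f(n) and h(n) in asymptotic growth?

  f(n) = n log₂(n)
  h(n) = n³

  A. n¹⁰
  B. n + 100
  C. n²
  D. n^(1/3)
C

We need g(n) with n log₂(n) = o(g(n)) and g(n) = o(n³), i.e. O(n log n) ≺ g ≺ O(n³).
Check each option:
  A. n¹⁰ — O(n¹⁰) does not grow strictly slower than h(n)
  B. n + 100 — O(n) does not grow strictly faster than f(n)
  C. n² — O(n²) is strictly between O(n log n) and O(n³) ✓
  D. n^(1/3) — O(n^(1/3)) does not grow strictly faster than f(n)

Only option C (n²) lies strictly between.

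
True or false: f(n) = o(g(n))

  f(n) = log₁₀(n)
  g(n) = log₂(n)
False

f(n) = log₁₀(n) is O(log n), and g(n) = log₂(n) is O(log n).
Since they have the same growth rate, f(n) = o(g(n)) is false.
(f = o(g) requires f to grow strictly slower, not equal.)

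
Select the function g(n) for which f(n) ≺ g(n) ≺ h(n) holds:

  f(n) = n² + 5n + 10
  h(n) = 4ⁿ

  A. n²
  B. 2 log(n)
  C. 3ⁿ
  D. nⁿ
C

We need g(n) with n² + 5n + 10 = o(g(n)) and g(n) = o(4ⁿ), i.e. O(n²) ≺ g ≺ O(4ⁿ).
Check each option:
  A. n² — O(n²) does not grow strictly faster than f(n)
  B. 2 log(n) — O(log n) does not grow strictly faster than f(n)
  C. 3ⁿ — O(3ⁿ) is strictly between O(n²) and O(4ⁿ) ✓
  D. nⁿ — O(nⁿ) does not grow strictly slower than h(n)

Only option C (3ⁿ) lies strictly between.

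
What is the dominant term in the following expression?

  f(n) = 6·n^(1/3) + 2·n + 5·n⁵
5·n⁵

Looking at each term:
  - 6·n^(1/3) is O(n^(1/3))
  - 2·n is O(n)
  - 5·n⁵ is O(n⁵)

The term 5·n⁵ (O(n⁵)) grows fastest and dominates all others.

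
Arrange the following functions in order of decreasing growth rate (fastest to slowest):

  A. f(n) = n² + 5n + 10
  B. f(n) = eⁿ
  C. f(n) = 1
B > A > C

Comparing growth rates:
B = eⁿ is O(eⁿ)
A = n² + 5n + 10 is O(n²)
C = 1 is O(1)

Therefore, the order from fastest to slowest is: B > A > C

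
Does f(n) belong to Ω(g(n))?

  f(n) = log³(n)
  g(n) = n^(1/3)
False

f(n) = log³(n) is O(log³ n), and g(n) = n^(1/3) is O(n^(1/3)).
Since O(log³ n) grows slower than O(n^(1/3)), f(n) = Ω(g(n)) is false.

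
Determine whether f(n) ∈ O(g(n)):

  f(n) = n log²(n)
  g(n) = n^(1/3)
False

f(n) = n log²(n) is O(n log² n), and g(n) = n^(1/3) is O(n^(1/3)).
Since O(n log² n) grows faster than O(n^(1/3)), f(n) = O(g(n)) is false.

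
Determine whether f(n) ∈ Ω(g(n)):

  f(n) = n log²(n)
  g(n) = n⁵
False

f(n) = n log²(n) is O(n log² n), and g(n) = n⁵ is O(n⁵).
Since O(n log² n) grows slower than O(n⁵), f(n) = Ω(g(n)) is false.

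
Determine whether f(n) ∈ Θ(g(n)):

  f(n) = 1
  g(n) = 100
True

f(n) = 1 and g(n) = 100 are both O(1).
Since they have the same asymptotic growth rate, f(n) = Θ(g(n)) is true.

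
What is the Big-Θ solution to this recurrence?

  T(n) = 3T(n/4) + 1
Θ(n^log₄(3))

Master Theorem: a = 3, b = 4, f(n) = 1.
Compute the critical exponent d = log₄(3) = 0.792.
Compare f(n) = Θ(1) against n^d:
  k = 0 < d = 0.792, so f(n) = O(n^(d-ε)) — Case 1.
  The recursion cost dominates: T(n) = Θ(n^d) = Θ(n^log₄(3)).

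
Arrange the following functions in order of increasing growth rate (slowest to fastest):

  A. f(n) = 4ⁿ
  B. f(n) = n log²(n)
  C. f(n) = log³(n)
C < B < A

Comparing growth rates:
C = log³(n) is O(log³ n)
B = n log²(n) is O(n log² n)
A = 4ⁿ is O(4ⁿ)

Therefore, the order from slowest to fastest is: C < B < A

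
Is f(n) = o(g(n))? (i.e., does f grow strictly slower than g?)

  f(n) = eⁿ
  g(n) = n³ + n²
False

f(n) = eⁿ is O(eⁿ), and g(n) = n³ + n² is O(n³).
Since O(eⁿ) grows faster than or equal to O(n³), f(n) = o(g(n)) is false.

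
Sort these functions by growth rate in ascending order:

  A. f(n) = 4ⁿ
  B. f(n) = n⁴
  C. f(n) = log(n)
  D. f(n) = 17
D < C < B < A

Comparing growth rates:
D = 17 is O(1)
C = log(n) is O(log n)
B = n⁴ is O(n⁴)
A = 4ⁿ is O(4ⁿ)

Therefore, the order from slowest to fastest is: D < C < B < A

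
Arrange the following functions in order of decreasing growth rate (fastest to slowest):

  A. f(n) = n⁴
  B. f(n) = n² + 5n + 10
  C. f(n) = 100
A > B > C

Comparing growth rates:
A = n⁴ is O(n⁴)
B = n² + 5n + 10 is O(n²)
C = 100 is O(1)

Therefore, the order from fastest to slowest is: A > B > C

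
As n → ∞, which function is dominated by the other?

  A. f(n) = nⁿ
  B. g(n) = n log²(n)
B

f(n) = nⁿ is O(nⁿ), while g(n) = n log²(n) is O(n log² n).
Since O(n log² n) grows slower than O(nⁿ), g(n) is dominated.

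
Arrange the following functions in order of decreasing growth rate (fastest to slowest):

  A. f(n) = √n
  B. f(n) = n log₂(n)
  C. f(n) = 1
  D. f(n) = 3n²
D > B > A > C

Comparing growth rates:
D = 3n² is O(n²)
B = n log₂(n) is O(n log n)
A = √n is O(√n)
C = 1 is O(1)

Therefore, the order from fastest to slowest is: D > B > A > C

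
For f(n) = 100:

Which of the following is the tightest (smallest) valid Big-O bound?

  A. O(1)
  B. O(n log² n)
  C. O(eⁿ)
A

f(n) = 100 is O(1).
All listed options are valid Big-O bounds (upper bounds),
but O(1) is the tightest (smallest valid bound).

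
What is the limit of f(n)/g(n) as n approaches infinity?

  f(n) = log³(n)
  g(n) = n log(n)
0

Since log³(n) (O(log³ n)) grows slower than n log(n) (O(n log n)),
the ratio f(n)/g(n) → 0 as n → ∞.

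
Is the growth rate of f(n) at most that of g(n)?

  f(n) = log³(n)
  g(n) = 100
False

f(n) = log³(n) is O(log³ n), and g(n) = 100 is O(1).
Since O(log³ n) grows faster than O(1), f(n) = O(g(n)) is false.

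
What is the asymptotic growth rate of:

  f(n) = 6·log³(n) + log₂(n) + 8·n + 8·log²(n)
Θ(n)

Order the terms by growth rate: log₂(n) ≺ 8·log²(n) ≺ 6·log³(n) ≺ 8·n.
The fastest-growing term 8·n dominates as n → ∞; dropping its constant factor gives Θ(n).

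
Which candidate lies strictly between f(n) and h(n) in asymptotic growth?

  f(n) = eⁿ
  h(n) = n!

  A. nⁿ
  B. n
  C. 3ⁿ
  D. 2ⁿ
C

We need g(n) with eⁿ = o(g(n)) and g(n) = o(n!), i.e. O(eⁿ) ≺ g ≺ O(n!).
Check each option:
  A. nⁿ — O(nⁿ) does not grow strictly slower than h(n)
  B. n — O(n) does not grow strictly faster than f(n)
  C. 3ⁿ — O(3ⁿ) is strictly between O(eⁿ) and O(n!) ✓
  D. 2ⁿ — O(2ⁿ) does not grow strictly faster than f(n)

Only option C (3ⁿ) lies strictly between.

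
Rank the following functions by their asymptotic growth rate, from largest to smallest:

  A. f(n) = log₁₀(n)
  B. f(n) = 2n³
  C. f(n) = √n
B > C > A

Comparing growth rates:
B = 2n³ is O(n³)
C = √n is O(√n)
A = log₁₀(n) is O(log n)

Therefore, the order from fastest to slowest is: B > C > A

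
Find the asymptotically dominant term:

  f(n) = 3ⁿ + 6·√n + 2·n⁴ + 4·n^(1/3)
3ⁿ

Looking at each term:
  - 3ⁿ is O(3ⁿ)
  - 6·√n is O(√n)
  - 2·n⁴ is O(n⁴)
  - 4·n^(1/3) is O(n^(1/3))

The term 3ⁿ (O(3ⁿ)) grows fastest and dominates all others.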